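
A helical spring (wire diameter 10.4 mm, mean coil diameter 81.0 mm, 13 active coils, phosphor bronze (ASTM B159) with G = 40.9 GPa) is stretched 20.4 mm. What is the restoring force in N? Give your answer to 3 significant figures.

k = Gd⁴/(8D³N_a) = (40.9×10³)(10.4⁴)/(8·81.0³·13) = 8.657 N/mm
F = k·δ = 8.657 × 20.4 = 176.6 N

177 N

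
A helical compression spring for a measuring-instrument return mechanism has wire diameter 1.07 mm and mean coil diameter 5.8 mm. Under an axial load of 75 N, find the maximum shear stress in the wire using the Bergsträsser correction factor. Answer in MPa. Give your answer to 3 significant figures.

1150 MPa

Spring index C = D/d = 5.8/1.07 = 5.4206
K_B = (4C+2)/(4C−3) = 23.682/18.682 = 1.2676
τ₀ = 8FD/(πd³) = 8·75·5.8/(π·1.07³) = 3480/3.8486 = 904.23 MPa
τ_max = K·τ₀ = 1.2676 × 904.23 = 1146.2 MPa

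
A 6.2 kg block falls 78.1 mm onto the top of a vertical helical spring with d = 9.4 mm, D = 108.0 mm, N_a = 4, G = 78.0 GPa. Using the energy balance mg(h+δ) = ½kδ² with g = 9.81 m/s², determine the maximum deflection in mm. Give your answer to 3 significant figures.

29.4 mm

k = Gd⁴/(8D³N_a) = (78.0×10³)(9.4⁴)/(8·108.0³·4) = 15.107 N/mm
W = mg = 6.2 × 9.81 = 60.822 N
½kδ² − Wδ − Wh = 0 → δ = (W + √(W² + 2kWh))/k
δ = (60.822 + √(3699.3 + 143525))/15.107 = (60.822 + 383.7)/15.107 = 29.424 mm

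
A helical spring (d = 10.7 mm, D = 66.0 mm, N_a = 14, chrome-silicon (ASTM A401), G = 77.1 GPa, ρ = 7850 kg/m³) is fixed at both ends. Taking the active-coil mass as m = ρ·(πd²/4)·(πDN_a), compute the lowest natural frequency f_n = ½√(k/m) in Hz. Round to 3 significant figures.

k = Gd⁴/(8D³N_a) = (77.1×10³)(10.7⁴)/(8·66.0³·14) = 31.386 N/mm = 31386 N/m
Wire length L = πDN_a = π·66.0·14 = 2902.8 mm
m = ρ·(πd²/4)·L = 7850 × 89.92×10⁻⁶ m² × 2.9028 m = 2.049 kg
f_n = ½√(k/m) = 0.5·√(31386/2.049) = 0.5·√(15318) = 61.882 Hz

61.9 Hz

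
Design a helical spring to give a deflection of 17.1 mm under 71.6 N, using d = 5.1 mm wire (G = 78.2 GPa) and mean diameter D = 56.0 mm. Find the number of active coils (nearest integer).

Required rate k = F/δ = 71.6/17.1 = 4.1871 N/mm
N_a = Gd⁴/(8D³k) = (78.2×10³ × 5.1⁴)/(8 × 56.0³ × 4.1871)
    = 5.29039e+07 / 5.88262e+06 = 8.993 → 9 coils

9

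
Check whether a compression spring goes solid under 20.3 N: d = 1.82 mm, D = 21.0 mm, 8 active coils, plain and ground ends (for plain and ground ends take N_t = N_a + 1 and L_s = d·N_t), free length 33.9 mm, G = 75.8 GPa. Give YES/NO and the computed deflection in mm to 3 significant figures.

k = Gd⁴/(8D³N_a) = (75.8×10³)(1.82⁴)/(8·21.0³·8) = 1.4032 N/mm
N_t = 9; L_s = 1.82·9 = 16.38 mm; δ_solid = L₀ − L_s = 33.9 − 16.38 = 17.52 mm
δ = F/k = 20.3/1.4032 = 14.467 mm
δ < δ_solid → spring does not go solid

NO, δ = 14.5 mm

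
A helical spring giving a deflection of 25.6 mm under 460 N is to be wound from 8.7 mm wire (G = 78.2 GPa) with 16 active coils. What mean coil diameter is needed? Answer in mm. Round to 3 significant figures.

Required rate k = F/δ = 460/25.6 = 17.969 N/mm
D = (Gd⁴/(8N_a·k))^(1/3) = (78.2×10³·8.7⁴/(8·16·17.969))^(1/3)
  = (194785)^(1/3) = 57.9676 mm

58.0 mm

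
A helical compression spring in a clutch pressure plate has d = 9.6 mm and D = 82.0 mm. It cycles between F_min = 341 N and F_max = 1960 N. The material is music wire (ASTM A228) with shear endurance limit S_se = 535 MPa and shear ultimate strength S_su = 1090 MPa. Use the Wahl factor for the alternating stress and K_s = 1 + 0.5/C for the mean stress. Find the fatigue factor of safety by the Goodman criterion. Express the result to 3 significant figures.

C = D/d = 82.0/9.6 = 8.5417; K_W = (4C−1)/(4C−4)+0.615/C = 1.1714; K_s = 1+0.5/C = 1.0585
F_a = (F_max−F_min)/2 = 809.5 N; F_m = (F_max+F_min)/2 = 1150.5 N
τ_a = K_W·8F_aD/(πd³) = 1.1714 × 191.05 = 223.81 MPa
τ_m = K_s·8F_mD/(πd³) = 1.0585 × 271.54 = 287.43 MPa
Goodman: 1/n_f = τ_a/S_se + τ_m/S_su = 223.81/535 + 287.43/1090 = 0.41834 + 0.26370 = 0.68203
n_f = 1/0.68203 = 1.466

1.47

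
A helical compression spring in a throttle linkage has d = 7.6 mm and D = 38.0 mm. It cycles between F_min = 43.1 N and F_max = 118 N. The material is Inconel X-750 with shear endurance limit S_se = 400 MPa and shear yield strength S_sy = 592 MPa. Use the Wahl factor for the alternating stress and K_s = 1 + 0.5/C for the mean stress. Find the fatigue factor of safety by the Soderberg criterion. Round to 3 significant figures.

C = D/d = 38.0/7.6 = 5.0000; K_W = (4C−1)/(4C−4)+0.615/C = 1.3105; K_s = 1+0.5/C = 1.1000
F_a = (F_max−F_min)/2 = 37.45 N; F_m = (F_max+F_min)/2 = 80.55 N
τ_a = K_W·8F_aD/(πd³) = 1.3105 × 8.2553 = 10.819 MPa
τ_m = K_s·8F_mD/(πd³) = 1.1000 × 17.756 = 19.532 MPa
Soderberg: 1/n_f = τ_a/S_se + τ_m/S_sy = 10.819/400 + 19.532/592 = 0.02705 + 0.03299 = 0.060039
n_f = 1/0.060039 = 16.66

16.7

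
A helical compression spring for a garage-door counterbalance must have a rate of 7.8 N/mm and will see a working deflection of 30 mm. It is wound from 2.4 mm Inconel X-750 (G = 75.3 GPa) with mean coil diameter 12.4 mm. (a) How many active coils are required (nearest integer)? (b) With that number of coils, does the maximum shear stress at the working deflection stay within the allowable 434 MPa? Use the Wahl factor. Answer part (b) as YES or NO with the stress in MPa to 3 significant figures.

N_a = Gd⁴/(8D³k) = (75.3×10³)(2.4⁴)/(8·12.4³·7.8) = 21 → N_a = 21
Actual rate k = Gd⁴/(8D³·21) = 7.7995 N/mm
Working load F = kδ = 7.7995·30 = 233.98 N
C = 12.4/2.4 = 5.1667; K_W = (4C−1)/(4C−4)+0.615/C = 1.2990
τ_max = K_W·8FD/(πd³) = 1.2990·534.46 = 694.28 MPa
τ_max > 434 MPa → exceeds allowable

(a) 21 coils; (b) NO, τ_max = 694 MPa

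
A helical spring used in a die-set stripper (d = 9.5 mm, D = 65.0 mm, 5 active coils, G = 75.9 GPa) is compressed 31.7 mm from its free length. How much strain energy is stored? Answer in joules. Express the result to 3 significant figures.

28.3 J

k = Gd⁴/(8D³N_a) = (75.9×10³)(9.5⁴)/(8·65.0³·5) = 56.278 N/mm
U = ½kδ² = 0.5 × 56.278 × 31.7² = 28276 N·mm = 28.276 J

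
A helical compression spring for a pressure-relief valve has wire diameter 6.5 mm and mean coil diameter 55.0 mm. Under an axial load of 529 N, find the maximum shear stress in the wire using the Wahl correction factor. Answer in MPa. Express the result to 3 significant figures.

Spring index C = D/d = 55.0/6.5 = 8.4615
K_W = (4C−1)/(4C−4) + 0.615/C = 32.846/29.846 + 0.0727 = 1.1732
τ₀ = 8FD/(πd³) = 8·529·55.0/(π·6.5³) = 232760/862.76 = 269.79 MPa
τ_max = K·τ₀ = 1.1732 × 269.79 = 316.51 MPa

317 MPa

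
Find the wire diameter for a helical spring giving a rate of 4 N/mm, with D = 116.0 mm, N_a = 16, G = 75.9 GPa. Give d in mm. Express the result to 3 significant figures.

d = (8D³N_a·k / G)^(1/4) = (8·116.0³·16·4 / (75.9×10³))^0.25
  = (10529)^0.25 = 10.1298 mm

10.1 mm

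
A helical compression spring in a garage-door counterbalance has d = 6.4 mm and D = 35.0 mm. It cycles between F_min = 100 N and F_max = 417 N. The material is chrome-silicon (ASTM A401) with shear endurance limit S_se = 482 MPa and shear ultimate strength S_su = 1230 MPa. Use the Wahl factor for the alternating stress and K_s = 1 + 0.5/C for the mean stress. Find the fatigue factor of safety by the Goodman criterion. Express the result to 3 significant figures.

4.52

C = D/d = 35.0/6.4 = 5.4688; K_W = (4C−1)/(4C−4)+0.615/C = 1.2803; K_s = 1+0.5/C = 1.0914
F_a = (F_max−F_min)/2 = 158.5 N; F_m = (F_max+F_min)/2 = 258.5 N
τ_a = K_W·8F_aD/(πd³) = 1.2803 × 53.889 = 68.993 MPa
τ_m = K_s·8F_mD/(πd³) = 1.0914 × 87.888 = 95.923 MPa
Goodman: 1/n_f = τ_a/S_se + τ_m/S_su = 68.993/482 + 95.923/1230 = 0.14314 + 0.07799 = 0.22113
n_f = 1/0.22113 = 4.522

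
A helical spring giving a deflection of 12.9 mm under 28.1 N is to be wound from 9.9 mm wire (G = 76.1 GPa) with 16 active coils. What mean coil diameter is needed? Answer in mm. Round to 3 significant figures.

Required rate k = F/δ = 28.1/12.9 = 2.1783 N/mm
D = (Gd⁴/(8N_a·k))^(1/3) = (76.1×10³·9.9⁴/(8·16·2.1783))^(1/3)
  = (2.6218e+06)^(1/3) = 137.8901 mm

138 mm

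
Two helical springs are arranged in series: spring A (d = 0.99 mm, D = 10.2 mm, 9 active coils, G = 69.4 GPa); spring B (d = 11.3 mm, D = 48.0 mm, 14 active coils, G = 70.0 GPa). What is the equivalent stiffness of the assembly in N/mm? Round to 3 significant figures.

k_A = Gd⁴/(8D³N_a) = (69.4×10³)(0.99⁴)/(8·10.2³·9) = 0.8725 N/mm
k_B = Gd⁴/(8D³N_a) = (70.0×10³)(11.3⁴)/(8·48.0³·14) = 92.145 N/mm
Series: 1/k_eq = 1/0.8725 + 1/92.145 = 1.157; k_eq = 0.86432 N/mm

0.864 N/mm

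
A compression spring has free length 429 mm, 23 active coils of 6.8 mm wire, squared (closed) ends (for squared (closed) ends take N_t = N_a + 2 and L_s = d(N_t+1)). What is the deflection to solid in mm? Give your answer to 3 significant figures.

N_t = 25; L_s = 6.8·26 = 176.8 mm
δ_solid = L₀ − L_s = 429 − 176.8 = 252.2 mm

252 mm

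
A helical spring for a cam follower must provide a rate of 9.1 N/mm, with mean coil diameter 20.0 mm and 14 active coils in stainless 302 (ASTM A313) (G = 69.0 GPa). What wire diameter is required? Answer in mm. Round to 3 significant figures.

d = (8D³N_a·k / G)^(1/4) = (8·20.0³·14·9.1 / (69.0×10³))^0.25
  = (118.17)^0.25 = 3.2970 mm

3.30 mm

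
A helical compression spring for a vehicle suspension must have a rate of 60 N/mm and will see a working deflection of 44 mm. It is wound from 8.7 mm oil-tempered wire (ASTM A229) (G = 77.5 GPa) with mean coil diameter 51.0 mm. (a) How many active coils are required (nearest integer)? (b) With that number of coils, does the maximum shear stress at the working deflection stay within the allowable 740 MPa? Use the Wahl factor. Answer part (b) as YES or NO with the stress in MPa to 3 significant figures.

N_a = Gd⁴/(8D³k) = (77.5×10³)(8.7⁴)/(8·51.0³·60) = 6.973 → N_a = 7
Actual rate k = Gd⁴/(8D³·7) = 59.77 N/mm
Working load F = kδ = 59.77·44 = 2629.9 N
C = 51.0/8.7 = 5.8621; K_W = (4C−1)/(4C−4)+0.615/C = 1.2592
τ_max = K_W·8FD/(πd³) = 1.2592·518.66 = 653.08 MPa
τ_max ≤ 740 MPa → acceptable

(a) 7 coils; (b) YES, τ_max = 653 MPa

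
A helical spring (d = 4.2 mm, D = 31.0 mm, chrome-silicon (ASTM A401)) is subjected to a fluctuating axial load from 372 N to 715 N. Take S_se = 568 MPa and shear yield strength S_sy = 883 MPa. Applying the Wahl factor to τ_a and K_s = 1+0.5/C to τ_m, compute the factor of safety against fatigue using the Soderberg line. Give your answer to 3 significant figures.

C = D/d = 31.0/4.2 = 7.3810; K_W = (4C−1)/(4C−4)+0.615/C = 1.2009; K_s = 1+0.5/C = 1.0677
F_a = (F_max−F_min)/2 = 171.5 N; F_m = (F_max+F_min)/2 = 543.5 N
τ_a = K_W·8F_aD/(πd³) = 1.2009 × 182.73 = 219.44 MPa
τ_m = K_s·8F_mD/(πd³) = 1.0677 × 579.1 = 618.33 MPa
Soderberg: 1/n_f = τ_a/S_se + τ_m/S_sy = 219.44/568 + 618.33/883 = 0.38633 + 0.70026 = 1.0866
n_f = 1/1.0866 = 0.9203

0.920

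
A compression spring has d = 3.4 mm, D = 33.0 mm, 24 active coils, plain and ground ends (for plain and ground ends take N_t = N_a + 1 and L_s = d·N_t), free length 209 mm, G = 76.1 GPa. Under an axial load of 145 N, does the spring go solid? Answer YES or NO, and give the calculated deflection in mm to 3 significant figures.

k = Gd⁴/(8D³N_a) = (76.1×10³)(3.4⁴)/(8·33.0³·24) = 1.4739 N/mm
N_t = 25; L_s = 3.4·25 = 85 mm; δ_solid = L₀ − L_s = 209 − 85 = 124 mm
δ = F/k = 145/1.4739 = 98.381 mm
δ < δ_solid → spring does not go solid

NO, δ = 98.4 mm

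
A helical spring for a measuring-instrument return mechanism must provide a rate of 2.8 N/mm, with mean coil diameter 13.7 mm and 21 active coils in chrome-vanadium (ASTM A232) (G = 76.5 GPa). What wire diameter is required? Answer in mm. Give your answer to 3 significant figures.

d = (8D³N_a·k / G)^(1/4) = (8·13.7³·21·2.8 / (76.5×10³))^0.25
  = (15.811)^0.25 = 1.9941 mm

1.99 mm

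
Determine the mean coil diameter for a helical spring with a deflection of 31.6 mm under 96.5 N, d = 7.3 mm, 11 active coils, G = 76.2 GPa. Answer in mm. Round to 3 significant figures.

Required rate k = F/δ = 96.5/31.6 = 3.0538 N/mm
D = (Gd⁴/(8N_a·k))^(1/3) = (76.2×10³·7.3⁴/(8·11·3.0538))^(1/3)
  = (805237)^(1/3) = 93.0339 mm

93.0 mm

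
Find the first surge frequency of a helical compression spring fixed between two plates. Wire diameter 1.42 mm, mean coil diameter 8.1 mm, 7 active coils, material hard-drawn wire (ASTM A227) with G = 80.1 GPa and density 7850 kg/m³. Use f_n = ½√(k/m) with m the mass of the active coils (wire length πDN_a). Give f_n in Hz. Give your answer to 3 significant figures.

1110 Hz

k = Gd⁴/(8D³N_a) = (80.1×10³)(1.42⁴)/(8·8.1³·7) = 10.943 N/mm = 10943 N/m
Wire length L = πDN_a = π·8.1·7 = 178.13 mm
m = ρ·(πd²/4)·L = 7850 × 1.5837×10⁻⁶ m² × 0.17813 m = 0.0022145 kg
f_n = ½√(k/m) = 0.5·√(10943/0.0022145) = 0.5·√(4.9417e+06) = 1111.5 Hz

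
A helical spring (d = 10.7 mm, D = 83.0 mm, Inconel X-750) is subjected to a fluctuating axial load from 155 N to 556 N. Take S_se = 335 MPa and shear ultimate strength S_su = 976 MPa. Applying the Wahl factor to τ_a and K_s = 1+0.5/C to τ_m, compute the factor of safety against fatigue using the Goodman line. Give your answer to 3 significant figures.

5.27

C = D/d = 83.0/10.7 = 7.7570; K_W = (4C−1)/(4C−4)+0.615/C = 1.1903; K_s = 1+0.5/C = 1.0645
F_a = (F_max−F_min)/2 = 200.5 N; F_m = (F_max+F_min)/2 = 355.5 N
τ_a = K_W·8F_aD/(πd³) = 1.1903 × 34.592 = 41.175 MPa
τ_m = K_s·8F_mD/(πd³) = 1.0645 × 61.335 = 65.288 MPa
Goodman: 1/n_f = τ_a/S_se + τ_m/S_su = 41.175/335 + 65.288/976 = 0.12291 + 0.06689 = 0.1898
n_f = 1/0.1898 = 5.269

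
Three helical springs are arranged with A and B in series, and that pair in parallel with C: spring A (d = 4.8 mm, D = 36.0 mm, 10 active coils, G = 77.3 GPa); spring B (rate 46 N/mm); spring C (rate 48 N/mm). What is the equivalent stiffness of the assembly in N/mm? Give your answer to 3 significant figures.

k_A = Gd⁴/(8D³N_a) = (77.3×10³)(4.8⁴)/(8·36.0³·10) = 10.994 N/mm
Springs A,B series: k_AB = 1/(1/10.994+1/46) = 8.8731 N/mm; parallel with C: k_eq = 8.8731+48 = 56.873 N/mm

56.9 N/mm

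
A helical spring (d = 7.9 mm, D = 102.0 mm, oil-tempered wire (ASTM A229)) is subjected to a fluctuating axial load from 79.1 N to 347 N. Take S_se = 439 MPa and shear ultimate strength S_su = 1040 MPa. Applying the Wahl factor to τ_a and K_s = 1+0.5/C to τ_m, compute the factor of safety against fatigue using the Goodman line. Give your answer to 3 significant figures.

3.44

C = D/d = 102.0/7.9 = 12.9114; K_W = (4C−1)/(4C−4)+0.615/C = 1.1106; K_s = 1+0.5/C = 1.0387
F_a = (F_max−F_min)/2 = 133.95 N; F_m = (F_max+F_min)/2 = 213.05 N
τ_a = K_W·8F_aD/(πd³) = 1.1106 × 70.567 = 78.372 MPa
τ_m = K_s·8F_mD/(πd³) = 1.0387 × 112.24 = 116.58 MPa
Goodman: 1/n_f = τ_a/S_se + τ_m/S_su = 78.372/439 + 116.58/1040 = 0.17852 + 0.11210 = 0.29062
n_f = 1/0.29062 = 3.441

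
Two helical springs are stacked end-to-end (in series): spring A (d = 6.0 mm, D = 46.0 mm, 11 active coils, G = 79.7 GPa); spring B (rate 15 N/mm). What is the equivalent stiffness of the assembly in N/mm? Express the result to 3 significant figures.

k_A = Gd⁴/(8D³N_a) = (79.7×10³)(6.0⁴)/(8·46.0³·11) = 12.059 N/mm
Series: 1/k_eq = 1/12.059 + 1/15 = 0.14959; k_eq = 6.6848 N/mm

6.68 N/mm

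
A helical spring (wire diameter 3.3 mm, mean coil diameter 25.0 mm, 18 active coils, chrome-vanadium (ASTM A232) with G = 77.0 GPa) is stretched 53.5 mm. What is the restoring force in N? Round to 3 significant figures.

k = Gd⁴/(8D³N_a) = (77.0×10³)(3.3⁴)/(8·25.0³·18) = 4.0585 N/mm
F = k·δ = 4.0585 × 53.5 = 217.13 N

217 N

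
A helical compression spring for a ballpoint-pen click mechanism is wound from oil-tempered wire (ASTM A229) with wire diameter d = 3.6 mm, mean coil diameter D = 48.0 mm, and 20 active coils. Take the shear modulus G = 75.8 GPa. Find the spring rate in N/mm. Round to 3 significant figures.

k = Gd⁴/(8D³N_a) = (75.8×10³ × 3.6⁴) / (8 × 48.0³ × 20)
  = 1.27315e+07 / 1.76947e+07 = 0.71951 N/mm

0.720 N/mm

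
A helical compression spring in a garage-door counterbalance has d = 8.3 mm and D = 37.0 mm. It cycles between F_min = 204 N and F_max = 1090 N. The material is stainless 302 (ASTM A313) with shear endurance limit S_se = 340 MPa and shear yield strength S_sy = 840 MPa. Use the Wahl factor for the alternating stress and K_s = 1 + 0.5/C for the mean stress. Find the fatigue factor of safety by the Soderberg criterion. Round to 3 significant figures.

2.31

C = D/d = 37.0/8.3 = 4.4578; K_W = (4C−1)/(4C−4)+0.615/C = 1.3549; K_s = 1+0.5/C = 1.1122
F_a = (F_max−F_min)/2 = 443 N; F_m = (F_max+F_min)/2 = 647 N
τ_a = K_W·8F_aD/(πd³) = 1.3549 × 72.998 = 98.902 MPa
τ_m = K_s·8F_mD/(πd³) = 1.1122 × 106.61 = 118.57 MPa
Soderberg: 1/n_f = τ_a/S_se + τ_m/S_sy = 98.902/340 + 118.57/840 = 0.29089 + 0.14116 = 0.43204
n_f = 1/0.43204 = 2.315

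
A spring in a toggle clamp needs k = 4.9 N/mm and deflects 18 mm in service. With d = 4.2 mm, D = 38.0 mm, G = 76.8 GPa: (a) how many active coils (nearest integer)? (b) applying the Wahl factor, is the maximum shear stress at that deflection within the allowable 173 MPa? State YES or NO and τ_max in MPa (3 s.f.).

N_a = Gd⁴/(8D³k) = (76.8×10³)(4.2⁴)/(8·38.0³·4.9) = 11.11 → N_a = 11
Actual rate k = Gd⁴/(8D³·11) = 4.9491 N/mm
Working load F = kδ = 4.9491·18 = 89.084 N
C = 38.0/4.2 = 9.0476; K_W = (4C−1)/(4C−4)+0.615/C = 1.1612
τ_max = K_W·8FD/(πd³) = 1.1612·116.35 = 135.1 MPa
τ_max ≤ 173 MPa → acceptable

(a) 11 coils; (b) YES, τ_max = 135 MPa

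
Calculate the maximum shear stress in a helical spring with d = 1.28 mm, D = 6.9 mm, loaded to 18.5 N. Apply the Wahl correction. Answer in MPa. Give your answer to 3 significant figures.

Spring index C = D/d = 6.9/1.28 = 5.3906
K_W = (4C−1)/(4C−4) + 0.615/C = 20.562/17.562 + 0.1141 = 1.2849
τ₀ = 8FD/(πd³) = 8·18.5·6.9/(π·1.28³) = 1021.2/6.5884 = 155 MPa
τ_max = K·τ₀ = 1.2849 × 155 = 199.16 MPa

199 MPa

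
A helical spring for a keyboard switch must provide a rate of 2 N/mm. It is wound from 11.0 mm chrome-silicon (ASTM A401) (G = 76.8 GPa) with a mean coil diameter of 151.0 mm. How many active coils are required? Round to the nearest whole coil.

N_a = Gd⁴/(8D³k) = (76.8×10³ × 11.0⁴)/(8 × 151.0³ × 2)
    = 1.12443e+09 / 5.50872e+07 = 20.41 → 20 coils

20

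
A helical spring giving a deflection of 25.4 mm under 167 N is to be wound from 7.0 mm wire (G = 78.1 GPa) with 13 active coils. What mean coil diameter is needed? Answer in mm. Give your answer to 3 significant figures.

65.0 mm

Required rate k = F/δ = 167/25.4 = 6.5748 N/mm
D = (Gd⁴/(8N_a·k))^(1/3) = (78.1×10³·7.0⁴/(8·13·6.5748))^(1/3)
  = (274238)^(1/3) = 64.9694 mm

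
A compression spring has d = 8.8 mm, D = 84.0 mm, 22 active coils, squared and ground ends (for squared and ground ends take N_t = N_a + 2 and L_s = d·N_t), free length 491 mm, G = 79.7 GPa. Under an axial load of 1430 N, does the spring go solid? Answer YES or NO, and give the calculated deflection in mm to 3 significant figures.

YES, δ = 312 mm

k = Gd⁴/(8D³N_a) = (79.7×10³)(8.8⁴)/(8·84.0³·22) = 4.5818 N/mm
N_t = 24; L_s = 8.8·24 = 211.2 mm; δ_solid = L₀ − L_s = 491 − 211.2 = 279.8 mm
δ = F/k = 1430/4.5818 = 312.1 mm
δ ≥ δ_solid → spring goes solid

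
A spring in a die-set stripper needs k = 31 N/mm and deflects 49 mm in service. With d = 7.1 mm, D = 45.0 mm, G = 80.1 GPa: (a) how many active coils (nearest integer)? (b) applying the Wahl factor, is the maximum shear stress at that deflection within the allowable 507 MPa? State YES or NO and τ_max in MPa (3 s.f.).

N_a = Gd⁴/(8D³k) = (80.1×10³)(7.1⁴)/(8·45.0³·31) = 9.007 → N_a = 9
Actual rate k = Gd⁴/(8D³·9) = 31.024 N/mm
Working load F = kδ = 31.024·49 = 1520.2 N
C = 45.0/7.1 = 6.3380; K_W = (4C−1)/(4C−4)+0.615/C = 1.2375
τ_max = K_W·8FD/(πd³) = 1.2375·486.71 = 602.32 MPa
τ_max > 507 MPa → exceeds allowable

(a) 9 coils; (b) NO, τ_max = 602 MPa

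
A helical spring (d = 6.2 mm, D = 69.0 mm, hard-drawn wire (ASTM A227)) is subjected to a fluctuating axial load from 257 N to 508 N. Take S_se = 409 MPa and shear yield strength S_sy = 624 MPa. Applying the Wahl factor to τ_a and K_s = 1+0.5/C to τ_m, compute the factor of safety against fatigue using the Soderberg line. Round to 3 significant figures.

1.37

C = D/d = 69.0/6.2 = 11.1290; K_W = (4C−1)/(4C−4)+0.615/C = 1.1293; K_s = 1+0.5/C = 1.0449
F_a = (F_max−F_min)/2 = 125.5 N; F_m = (F_max+F_min)/2 = 382.5 N
τ_a = K_W·8F_aD/(πd³) = 1.1293 × 92.525 = 104.49 MPa
τ_m = K_s·8F_mD/(πd³) = 1.0449 × 282 = 294.67 MPa
Soderberg: 1/n_f = τ_a/S_se + τ_m/S_sy = 104.49/409 + 294.67/624 = 0.25547 + 0.47222 = 0.7277
n_f = 1/0.7277 = 1.374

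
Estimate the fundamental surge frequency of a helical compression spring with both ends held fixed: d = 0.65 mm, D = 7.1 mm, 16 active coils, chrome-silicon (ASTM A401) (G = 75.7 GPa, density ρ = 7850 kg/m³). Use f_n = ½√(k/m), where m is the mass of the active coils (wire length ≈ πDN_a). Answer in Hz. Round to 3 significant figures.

k = Gd⁴/(8D³N_a) = (75.7×10³)(0.65⁴)/(8·7.1³·16) = 0.29496 N/mm = 294.96 N/m
Wire length L = πDN_a = π·7.1·16 = 356.88 mm
m = ρ·(πd²/4)·L = 7850 × 0.33183×10⁻⁶ m² × 0.35688 m = 0.00092964 kg
f_n = ½√(k/m) = 0.5·√(294.96/0.00092964) = 0.5·√(3.1729e+05) = 281.64 Hz

282 Hz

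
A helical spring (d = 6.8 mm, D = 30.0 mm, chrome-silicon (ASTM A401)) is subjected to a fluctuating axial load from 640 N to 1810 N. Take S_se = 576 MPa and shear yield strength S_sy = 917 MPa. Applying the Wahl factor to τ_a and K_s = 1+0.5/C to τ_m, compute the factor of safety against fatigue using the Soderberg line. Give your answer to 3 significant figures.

1.44

C = D/d = 30.0/6.8 = 4.4118; K_W = (4C−1)/(4C−4)+0.615/C = 1.3592; K_s = 1+0.5/C = 1.1133
F_a = (F_max−F_min)/2 = 585 N; F_m = (F_max+F_min)/2 = 1225 N
τ_a = K_W·8F_aD/(πd³) = 1.3592 × 142.13 = 193.19 MPa
τ_m = K_s·8F_mD/(πd³) = 1.1133 × 297.63 = 331.36 MPa
Soderberg: 1/n_f = τ_a/S_se + τ_m/S_sy = 193.19/576 + 331.36/917 = 0.33540 + 0.36135 = 0.69675
n_f = 1/0.69675 = 1.435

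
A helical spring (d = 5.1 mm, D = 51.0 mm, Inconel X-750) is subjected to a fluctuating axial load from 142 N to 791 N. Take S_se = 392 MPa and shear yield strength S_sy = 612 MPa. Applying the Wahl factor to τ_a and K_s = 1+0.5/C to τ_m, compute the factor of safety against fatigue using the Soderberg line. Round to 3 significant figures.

C = D/d = 51.0/5.1 = 10.0000; K_W = (4C−1)/(4C−4)+0.615/C = 1.1448; K_s = 1+0.5/C = 1.0500
F_a = (F_max−F_min)/2 = 324.5 N; F_m = (F_max+F_min)/2 = 466.5 N
τ_a = K_W·8F_aD/(πd³) = 1.1448 × 317.7 = 363.71 MPa
τ_m = K_s·8F_mD/(πd³) = 1.0500 × 456.72 = 479.56 MPa
Soderberg: 1/n_f = τ_a/S_se + τ_m/S_sy = 363.71/392 + 479.56/612 = 0.92783 + 0.78359 = 1.7114
n_f = 1/1.7114 = 0.5843

0.584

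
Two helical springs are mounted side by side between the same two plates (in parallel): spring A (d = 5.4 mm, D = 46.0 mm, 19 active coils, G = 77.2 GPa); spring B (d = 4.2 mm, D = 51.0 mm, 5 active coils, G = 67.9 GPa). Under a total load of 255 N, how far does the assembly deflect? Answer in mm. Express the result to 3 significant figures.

k_A = Gd⁴/(8D³N_a) = (77.2×10³)(5.4⁴)/(8·46.0³·19) = 4.4369 N/mm
k_B = Gd⁴/(8D³N_a) = (67.9×10³)(4.2⁴)/(8·51.0³·5) = 3.982 N/mm
Parallel: k_eq = 4.4369 + 3.982 = 8.4188 N/mm
δ = F/k_eq = 255/8.4188 = 30.289 mm

30.3 mm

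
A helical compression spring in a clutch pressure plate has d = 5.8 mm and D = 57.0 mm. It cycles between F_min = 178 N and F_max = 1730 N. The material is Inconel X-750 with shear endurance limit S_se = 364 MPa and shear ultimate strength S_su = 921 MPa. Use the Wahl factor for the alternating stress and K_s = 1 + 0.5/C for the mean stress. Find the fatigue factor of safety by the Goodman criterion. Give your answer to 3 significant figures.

0.380

C = D/d = 57.0/5.8 = 9.8276; K_W = (4C−1)/(4C−4)+0.615/C = 1.1475; K_s = 1+0.5/C = 1.0509
F_a = (F_max−F_min)/2 = 776 N; F_m = (F_max+F_min)/2 = 954 N
τ_a = K_W·8F_aD/(πd³) = 1.1475 × 577.29 = 662.46 MPa
τ_m = K_s·8F_mD/(πd³) = 1.0509 × 709.71 = 745.82 MPa
Goodman: 1/n_f = τ_a/S_se + τ_m/S_su = 662.46/364 + 745.82/921 = 1.81995 + 0.80979 = 2.6297
n_f = 1/2.6297 = 0.3803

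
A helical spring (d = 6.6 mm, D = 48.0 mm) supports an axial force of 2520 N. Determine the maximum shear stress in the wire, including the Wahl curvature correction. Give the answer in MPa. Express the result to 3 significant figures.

1290 MPa

Spring index C = D/d = 48.0/6.6 = 7.2727
K_W = (4C−1)/(4C−4) + 0.615/C = 28.091/25.091 + 0.0846 = 1.2041
τ₀ = 8FD/(πd³) = 8·2520·48.0/(π·6.6³) = 967680/903.2 = 1071.4 MPa
τ_max = K·τ₀ = 1.2041 × 1071.4 = 1290.1 MPa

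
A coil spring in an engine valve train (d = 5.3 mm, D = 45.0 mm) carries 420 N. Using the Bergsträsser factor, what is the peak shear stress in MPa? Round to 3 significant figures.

Spring index C = D/d = 45.0/5.3 = 8.4906
K_B = (4C+2)/(4C−3) = 35.962/30.962 = 1.1615
τ₀ = 8FD/(πd³) = 8·420·45.0/(π·5.3³) = 151200/467.71 = 323.28 MPa
τ_max = K·τ₀ = 1.1615 × 323.28 = 375.48 MPa

375 MPa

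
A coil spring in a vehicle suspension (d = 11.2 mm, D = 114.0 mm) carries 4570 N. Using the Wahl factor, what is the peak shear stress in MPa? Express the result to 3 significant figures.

1080 MPa

Spring index C = D/d = 114.0/11.2 = 10.1786
K_W = (4C−1)/(4C−4) + 0.615/C = 39.714/36.714 + 0.0604 = 1.1421
τ₀ = 8FD/(πd³) = 8·4570·114.0/(π·11.2³) = 4.16784e+06/4413.7 = 944.29 MPa
τ_max = K·τ₀ = 1.1421 × 944.29 = 1078.5 MPa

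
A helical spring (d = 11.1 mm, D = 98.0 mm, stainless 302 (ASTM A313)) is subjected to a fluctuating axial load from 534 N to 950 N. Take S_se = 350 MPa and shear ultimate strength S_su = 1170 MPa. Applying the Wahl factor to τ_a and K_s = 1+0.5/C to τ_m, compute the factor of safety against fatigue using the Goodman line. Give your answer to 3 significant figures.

4.02

C = D/d = 98.0/11.1 = 8.8288; K_W = (4C−1)/(4C−4)+0.615/C = 1.1655; K_s = 1+0.5/C = 1.0566
F_a = (F_max−F_min)/2 = 208 N; F_m = (F_max+F_min)/2 = 742 N
τ_a = K_W·8F_aD/(πd³) = 1.1655 × 37.954 = 44.234 MPa
τ_m = K_s·8F_mD/(πd³) = 1.0566 × 135.39 = 143.06 MPa
Goodman: 1/n_f = τ_a/S_se + τ_m/S_su = 44.234/350 + 143.06/1170 = 0.12638 + 0.12228 = 0.24866
n_f = 1/0.24866 = 4.022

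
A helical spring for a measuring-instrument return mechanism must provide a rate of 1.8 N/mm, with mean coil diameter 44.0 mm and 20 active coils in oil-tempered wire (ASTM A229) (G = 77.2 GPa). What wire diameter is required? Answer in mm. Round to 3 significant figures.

d = (8D³N_a·k / G)^(1/4) = (8·44.0³·20·1.8 / (77.2×10³))^0.25
  = (317.78)^0.25 = 4.2221 mm

4.22 mm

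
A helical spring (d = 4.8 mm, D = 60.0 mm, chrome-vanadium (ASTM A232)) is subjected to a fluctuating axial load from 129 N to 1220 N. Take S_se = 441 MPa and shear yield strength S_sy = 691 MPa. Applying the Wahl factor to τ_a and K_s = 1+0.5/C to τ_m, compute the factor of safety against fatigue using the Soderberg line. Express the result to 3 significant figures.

C = D/d = 60.0/4.8 = 12.5000; K_W = (4C−1)/(4C−4)+0.615/C = 1.1144; K_s = 1+0.5/C = 1.0400
F_a = (F_max−F_min)/2 = 545.5 N; F_m = (F_max+F_min)/2 = 674.5 N
τ_a = K_W·8F_aD/(πd³) = 1.1144 × 753.64 = 839.87 MPa
τ_m = K_s·8F_mD/(πd³) = 1.0400 × 931.86 = 969.13 MPa
Soderberg: 1/n_f = τ_a/S_se + τ_m/S_sy = 839.87/441 + 969.13/691 = 1.90446 + 1.40251 = 3.307
n_f = 1/3.307 = 0.3024

0.302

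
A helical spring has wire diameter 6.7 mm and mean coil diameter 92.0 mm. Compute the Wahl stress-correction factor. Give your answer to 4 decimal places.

C = D/d = 92.0/6.7 = 13.7313
K_W = (4C−1)/(4C−4) + 0.615/C = 53.925/50.925 + 0.0448 = 1.1037

1.1037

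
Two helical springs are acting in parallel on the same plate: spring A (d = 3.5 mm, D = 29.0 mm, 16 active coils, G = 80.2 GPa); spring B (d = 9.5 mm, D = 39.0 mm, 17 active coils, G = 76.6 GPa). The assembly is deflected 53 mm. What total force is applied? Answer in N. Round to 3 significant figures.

4300 N

k_A = Gd⁴/(8D³N_a) = (80.2×10³)(3.5⁴)/(8·29.0³·16) = 3.8552 N/mm
k_B = Gd⁴/(8D³N_a) = (76.6×10³)(9.5⁴)/(8·39.0³·17) = 77.338 N/mm
Parallel: k_eq = 3.8552 + 77.338 = 81.193 N/mm
F = k_eq·δ = 81.193·53 = 4303.2 N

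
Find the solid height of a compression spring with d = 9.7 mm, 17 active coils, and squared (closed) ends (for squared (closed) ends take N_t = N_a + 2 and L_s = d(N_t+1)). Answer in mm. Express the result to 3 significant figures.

194 mm

squared (closed) ends: N_t = N_a + 2 = 17 + 2 = 19
L_s = d·(N_t+1) = 9.7 × 20 = 194 mm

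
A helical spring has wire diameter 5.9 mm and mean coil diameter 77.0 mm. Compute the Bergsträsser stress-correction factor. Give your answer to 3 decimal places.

C = D/d = 77.0/5.9 = 13.0508
K_B = (4C+2)/(4C−3) = 54.203/49.203 = 1.1016

1.102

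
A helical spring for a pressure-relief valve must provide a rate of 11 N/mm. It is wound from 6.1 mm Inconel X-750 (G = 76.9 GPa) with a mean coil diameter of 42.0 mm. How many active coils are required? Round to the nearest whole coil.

N_a = Gd⁴/(8D³k) = (76.9×10³ × 6.1⁴)/(8 × 42.0³ × 11)
    = 1.06475e+08 / 6.51974e+06 = 16.33 → 16 coils

16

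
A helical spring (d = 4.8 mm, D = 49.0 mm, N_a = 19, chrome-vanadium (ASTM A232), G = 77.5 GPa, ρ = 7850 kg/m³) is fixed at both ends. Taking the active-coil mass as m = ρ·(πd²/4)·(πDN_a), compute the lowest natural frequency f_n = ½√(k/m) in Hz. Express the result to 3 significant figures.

k = Gd⁴/(8D³N_a) = (77.5×10³)(4.8⁴)/(8·49.0³·19) = 2.3006 N/mm = 2300.6 N/m
Wire length L = πDN_a = π·49.0·19 = 2924.8 mm
m = ρ·(πd²/4)·L = 7850 × 18.096×10⁻⁶ m² × 2.9248 m = 0.41547 kg
f_n = ½√(k/m) = 0.5·√(2300.6/0.41547) = 0.5·√(5537.2) = 37.206 Hz

37.2 Hz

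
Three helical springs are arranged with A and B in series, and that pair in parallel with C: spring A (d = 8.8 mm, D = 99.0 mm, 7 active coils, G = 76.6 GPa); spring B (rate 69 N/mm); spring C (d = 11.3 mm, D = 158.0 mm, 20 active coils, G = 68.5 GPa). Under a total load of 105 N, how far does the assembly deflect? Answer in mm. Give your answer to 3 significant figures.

11.3 mm

k_A = Gd⁴/(8D³N_a) = (76.6×10³)(8.8⁴)/(8·99.0³·7) = 8.4541 N/mm
k_C = Gd⁴/(8D³N_a) = (68.5×10³)(11.3⁴)/(8·158.0³·20) = 1.7698 N/mm
Springs A,B series: k_AB = 1/(1/8.4541+1/69) = 7.5313 N/mm; parallel with C: k_eq = 7.5313+1.7698 = 9.3011 N/mm
δ = F/k_eq = 105/9.3011 = 11.289 mm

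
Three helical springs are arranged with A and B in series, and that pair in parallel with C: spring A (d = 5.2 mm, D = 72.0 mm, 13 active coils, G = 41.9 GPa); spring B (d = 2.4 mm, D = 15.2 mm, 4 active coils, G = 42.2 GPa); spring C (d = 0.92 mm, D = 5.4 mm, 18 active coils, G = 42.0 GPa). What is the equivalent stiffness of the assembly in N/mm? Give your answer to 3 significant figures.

2.07 N/mm

k_A = Gd⁴/(8D³N_a) = (41.9×10³)(5.2⁴)/(8·72.0³·13) = 0.78922 N/mm
k_B = Gd⁴/(8D³N_a) = (42.2×10³)(2.4⁴)/(8·15.2³·4) = 12.459 N/mm
k_C = Gd⁴/(8D³N_a) = (42.0×10³)(0.92⁴)/(8·5.4³·18) = 1.327 N/mm
Springs A,B series: k_AB = 1/(1/0.78922+1/12.459) = 0.7422 N/mm; parallel with C: k_eq = 0.7422+1.327 = 2.0692 N/mm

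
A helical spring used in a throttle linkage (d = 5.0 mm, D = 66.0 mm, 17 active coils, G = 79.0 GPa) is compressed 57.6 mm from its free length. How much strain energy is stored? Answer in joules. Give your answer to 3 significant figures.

2.09 J

k = Gd⁴/(8D³N_a) = (79.0×10³)(5.0⁴)/(8·66.0³·17) = 1.2628 N/mm
U = ½kδ² = 0.5 × 1.2628 × 57.6² = 2094.8 N·mm = 2.0948 J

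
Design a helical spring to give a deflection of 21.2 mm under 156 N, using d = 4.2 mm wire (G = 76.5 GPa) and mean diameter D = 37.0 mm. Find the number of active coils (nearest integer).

8

Required rate k = F/δ = 156/21.2 = 7.3585 N/mm
N_a = Gd⁴/(8D³k) = (76.5×10³ × 4.2⁴)/(8 × 37.0³ × 7.3585)
    = 2.38045e+07 / 2.98184e+06 = 7.983 → 8 coils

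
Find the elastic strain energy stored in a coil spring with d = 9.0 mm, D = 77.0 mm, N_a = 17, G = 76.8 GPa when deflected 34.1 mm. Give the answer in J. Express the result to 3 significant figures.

4.72 J

k = Gd⁴/(8D³N_a) = (76.8×10³)(9.0⁴)/(8·77.0³·17) = 8.1156 N/mm
U = ½kδ² = 0.5 × 8.1156 × 34.1² = 4718.4 N·mm = 4.7184 J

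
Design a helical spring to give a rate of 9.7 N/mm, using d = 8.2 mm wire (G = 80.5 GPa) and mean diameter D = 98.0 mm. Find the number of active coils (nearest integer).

N_a = Gd⁴/(8D³k) = (80.5×10³ × 8.2⁴)/(8 × 98.0³ × 9.7)
    = 3.63958e+08 / 7.30365e+07 = 4.983 → 5 coils

5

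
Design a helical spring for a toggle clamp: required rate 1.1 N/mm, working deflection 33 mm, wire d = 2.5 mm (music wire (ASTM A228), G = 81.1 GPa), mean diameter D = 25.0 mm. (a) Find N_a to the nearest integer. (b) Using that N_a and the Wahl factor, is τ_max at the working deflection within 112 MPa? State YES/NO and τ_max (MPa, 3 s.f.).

N_a = Gd⁴/(8D³k) = (81.1×10³)(2.5⁴)/(8·25.0³·1.1) = 23.04 → N_a = 23
Actual rate k = Gd⁴/(8D³·23) = 1.1019 N/mm
Working load F = kδ = 1.1019·33 = 36.363 N
C = 25.0/2.5 = 10.0000; K_W = (4C−1)/(4C−4)+0.615/C = 1.1448
τ_max = K_W·8FD/(πd³) = 1.1448·148.16 = 169.61 MPa
τ_max > 112 MPa → exceeds allowable

(a) 23 coils; (b) NO, τ_max = 170 MPa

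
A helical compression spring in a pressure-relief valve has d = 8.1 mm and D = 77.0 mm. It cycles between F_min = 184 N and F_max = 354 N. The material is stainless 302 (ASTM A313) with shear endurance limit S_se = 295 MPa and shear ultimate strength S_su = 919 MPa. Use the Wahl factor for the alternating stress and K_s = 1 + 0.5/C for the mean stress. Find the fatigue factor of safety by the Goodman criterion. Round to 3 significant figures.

C = D/d = 77.0/8.1 = 9.5062; K_W = (4C−1)/(4C−4)+0.615/C = 1.1529; K_s = 1+0.5/C = 1.0526
F_a = (F_max−F_min)/2 = 85 N; F_m = (F_max+F_min)/2 = 269 N
τ_a = K_W·8F_aD/(πd³) = 1.1529 × 31.361 = 36.155 MPa
τ_m = K_s·8F_mD/(πd³) = 1.0526 × 99.249 = 104.47 MPa
Goodman: 1/n_f = τ_a/S_se + τ_m/S_su = 36.155/295 + 104.47/919 = 0.12256 + 0.11368 = 0.23624
n_f = 1/0.23624 = 4.233

4.23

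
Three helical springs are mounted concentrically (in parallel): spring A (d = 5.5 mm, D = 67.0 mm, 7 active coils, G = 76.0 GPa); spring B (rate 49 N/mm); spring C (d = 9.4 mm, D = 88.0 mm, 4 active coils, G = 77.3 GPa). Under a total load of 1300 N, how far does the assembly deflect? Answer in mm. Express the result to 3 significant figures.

k_A = Gd⁴/(8D³N_a) = (76.0×10³)(5.5⁴)/(8·67.0³·7) = 4.1291 N/mm
k_C = Gd⁴/(8D³N_a) = (77.3×10³)(9.4⁴)/(8·88.0³·4) = 27.675 N/mm
Parallel: k_eq = 4.1291 + 49 + 27.675 = 80.804 N/mm
δ = F/k_eq = 1300/80.804 = 16.088 mm

16.1 mm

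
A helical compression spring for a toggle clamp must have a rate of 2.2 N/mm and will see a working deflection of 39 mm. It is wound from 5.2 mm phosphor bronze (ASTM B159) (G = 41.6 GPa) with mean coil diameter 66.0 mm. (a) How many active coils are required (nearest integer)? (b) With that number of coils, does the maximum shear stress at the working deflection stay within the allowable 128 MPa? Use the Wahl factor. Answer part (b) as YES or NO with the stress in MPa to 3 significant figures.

N_a = Gd⁴/(8D³k) = (41.6×10³)(5.2⁴)/(8·66.0³·2.2) = 6.011 → N_a = 6
Actual rate k = Gd⁴/(8D³·6) = 2.2041 N/mm
Working load F = kδ = 2.2041·39 = 85.96 N
C = 66.0/5.2 = 12.6923; K_W = (4C−1)/(4C−4)+0.615/C = 1.1126
τ_max = K_W·8FD/(πd³) = 1.1126·102.75 = 114.32 MPa
τ_max ≤ 128 MPa → acceptable

(a) 6 coils; (b) YES, τ_max = 114 MPa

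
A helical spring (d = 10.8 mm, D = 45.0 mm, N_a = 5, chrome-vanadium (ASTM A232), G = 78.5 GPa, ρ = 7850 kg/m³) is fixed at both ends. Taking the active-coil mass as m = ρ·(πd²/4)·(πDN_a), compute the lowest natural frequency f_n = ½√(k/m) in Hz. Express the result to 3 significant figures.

k = Gd⁴/(8D³N_a) = (78.5×10³)(10.8⁴)/(8·45.0³·5) = 293 N/mm = 2.93e+05 N/m
Wire length L = πDN_a = π·45.0·5 = 706.86 mm
m = ρ·(πd²/4)·L = 7850 × 91.609×10⁻⁶ m² × 0.70686 m = 0.50832 kg
f_n = ½√(k/m) = 0.5·√(2.93e+05/0.50832) = 0.5·√(5.764e+05) = 379.61 Hz

380 Hz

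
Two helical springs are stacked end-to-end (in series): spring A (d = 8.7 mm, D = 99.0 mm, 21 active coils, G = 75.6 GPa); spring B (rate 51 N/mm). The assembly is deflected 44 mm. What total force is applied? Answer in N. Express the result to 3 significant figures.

111 N

k_A = Gd⁴/(8D³N_a) = (75.6×10³)(8.7⁴)/(8·99.0³·21) = 2.657 N/mm
Series: 1/k_eq = 1/2.657 + 1/51 = 0.39598; k_eq = 2.5254 N/mm
F = k_eq·δ = 2.5254·44 = 111.12 N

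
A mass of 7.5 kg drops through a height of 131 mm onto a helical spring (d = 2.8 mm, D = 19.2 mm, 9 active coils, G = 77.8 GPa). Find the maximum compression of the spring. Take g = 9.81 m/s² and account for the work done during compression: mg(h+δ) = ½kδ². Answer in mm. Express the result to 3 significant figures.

k = Gd⁴/(8D³N_a) = (77.8×10³)(2.8⁴)/(8·19.2³·9) = 9.3837 N/mm
W = mg = 7.5 × 9.81 = 73.575 N
½kδ² − Wδ − Wh = 0 → δ = (W + √(W² + 2kWh))/k
δ = (73.575 + √(5413.3 + 180887))/9.3837 = (73.575 + 431.63)/9.3837 = 53.838 mm

53.8 mm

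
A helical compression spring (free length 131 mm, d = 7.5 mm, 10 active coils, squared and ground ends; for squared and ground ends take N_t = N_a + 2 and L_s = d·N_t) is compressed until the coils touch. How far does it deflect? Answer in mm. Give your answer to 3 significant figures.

41.0 mm

N_t = 12; L_s = 7.5·12 = 90 mm
δ_solid = L₀ − L_s = 131 − 90 = 41 mm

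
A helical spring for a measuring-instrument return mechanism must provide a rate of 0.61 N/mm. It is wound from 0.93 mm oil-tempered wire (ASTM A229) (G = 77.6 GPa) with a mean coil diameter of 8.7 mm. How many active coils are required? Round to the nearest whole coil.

18

N_a = Gd⁴/(8D³k) = (77.6×10³ × 0.93⁴)/(8 × 8.7³ × 0.61)
    = 58048.8 / 3213.49 = 18.06 → 18 coils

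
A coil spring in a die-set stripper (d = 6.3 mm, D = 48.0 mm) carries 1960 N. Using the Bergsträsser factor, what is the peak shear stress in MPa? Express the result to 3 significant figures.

1130 MPa

Spring index C = D/d = 48.0/6.3 = 7.6190
K_B = (4C+2)/(4C−3) = 32.476/27.476 = 1.1820
τ₀ = 8FD/(πd³) = 8·1960·48.0/(π·6.3³) = 752640/785.55 = 958.11 MPa
τ_max = K·τ₀ = 1.1820 × 958.11 = 1132.5 MPa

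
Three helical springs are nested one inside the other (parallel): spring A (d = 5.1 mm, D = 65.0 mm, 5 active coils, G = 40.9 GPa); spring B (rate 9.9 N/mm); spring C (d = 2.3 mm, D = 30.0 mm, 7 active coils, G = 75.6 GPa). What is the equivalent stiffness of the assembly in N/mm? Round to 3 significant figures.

k_A = Gd⁴/(8D³N_a) = (40.9×10³)(5.1⁴)/(8·65.0³·5) = 2.5189 N/mm
k_C = Gd⁴/(8D³N_a) = (75.6×10³)(2.3⁴)/(8·30.0³·7) = 1.3992 N/mm
Parallel: k_eq = 2.5189 + 9.9 + 1.3992 = 13.818 N/mm

13.8 N/mm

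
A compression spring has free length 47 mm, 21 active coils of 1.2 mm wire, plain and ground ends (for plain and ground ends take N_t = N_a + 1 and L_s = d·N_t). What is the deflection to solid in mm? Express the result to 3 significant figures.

N_t = 22; L_s = 1.2·22 = 26.4 mm
δ_solid = L₀ − L_s = 47 − 26.4 = 20.6 mm

20.6 mm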